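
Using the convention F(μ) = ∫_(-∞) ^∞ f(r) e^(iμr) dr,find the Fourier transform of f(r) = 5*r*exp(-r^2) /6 5*I*sqrt(pi)*μ*exp(-μ^2/4) /12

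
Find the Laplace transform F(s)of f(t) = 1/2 1/(2 * s)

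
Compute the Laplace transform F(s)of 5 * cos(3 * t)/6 5 * s/(6 * (s^2 + 9))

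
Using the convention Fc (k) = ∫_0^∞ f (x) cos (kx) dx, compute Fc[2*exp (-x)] 2/ (k^2 + 1) 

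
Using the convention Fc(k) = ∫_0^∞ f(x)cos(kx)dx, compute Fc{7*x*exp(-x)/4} 7*(1 - k^2)/(4*(k^2 + 1)^2)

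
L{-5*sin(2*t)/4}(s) -5/(2*s^2 + 8)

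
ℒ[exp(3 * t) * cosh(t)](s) (s - 3)/((s - 3)^2 - 1)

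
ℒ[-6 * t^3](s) -36/s^4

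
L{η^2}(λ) 2/λ^3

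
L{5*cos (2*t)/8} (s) 5*s/ (8*(s^2 + 4))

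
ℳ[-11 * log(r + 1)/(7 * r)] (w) 11 * pi * csc(pi * w)/(7 * (w - 1))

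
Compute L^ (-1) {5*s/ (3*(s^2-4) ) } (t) 5*cosh (2*t) /3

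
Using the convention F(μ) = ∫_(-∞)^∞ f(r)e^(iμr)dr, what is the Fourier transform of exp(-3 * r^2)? sqrt(3) * sqrt(pi) * exp(-μ^2/12)/3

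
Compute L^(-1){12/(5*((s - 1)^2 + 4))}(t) 6*exp(t)*sin(2*t)/5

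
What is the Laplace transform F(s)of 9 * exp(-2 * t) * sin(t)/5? 9/(5 * ((s + 2)^2 + 1))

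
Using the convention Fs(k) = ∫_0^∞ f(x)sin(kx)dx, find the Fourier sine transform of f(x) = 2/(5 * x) pi/5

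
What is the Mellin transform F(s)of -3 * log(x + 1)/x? 3 * pi * csc(pi * s)/(s - 1)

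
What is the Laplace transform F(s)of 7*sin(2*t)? 14/(s^2 + 4)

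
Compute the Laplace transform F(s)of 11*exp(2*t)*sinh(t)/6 11/(6*((s - 2)^2 - 1))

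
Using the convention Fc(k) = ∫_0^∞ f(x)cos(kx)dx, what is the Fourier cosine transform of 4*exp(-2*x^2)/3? sqrt(2)*sqrt(pi)*exp(-k^2/8)/3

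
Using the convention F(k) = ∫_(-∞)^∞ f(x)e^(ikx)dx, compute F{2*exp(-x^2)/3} 2*sqrt(pi)*exp(-k^2/4)/3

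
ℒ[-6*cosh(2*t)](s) -6*s/(s^2 - 4)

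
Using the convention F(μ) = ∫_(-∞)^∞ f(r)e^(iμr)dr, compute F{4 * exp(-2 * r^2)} 2 * sqrt(2) * sqrt(pi) * exp(-μ^2/8)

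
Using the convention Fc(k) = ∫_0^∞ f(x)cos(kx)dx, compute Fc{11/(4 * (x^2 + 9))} 11 * pi * exp(-3 * k)/24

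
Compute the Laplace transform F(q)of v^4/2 12/q^5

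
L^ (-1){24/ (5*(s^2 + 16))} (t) 6*sin (4*t)/5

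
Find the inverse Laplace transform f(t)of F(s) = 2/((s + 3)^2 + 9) 2*exp(-3*t)*sin(3*t)/3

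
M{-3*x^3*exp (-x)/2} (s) -3*gamma (s+3)/2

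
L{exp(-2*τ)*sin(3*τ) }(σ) 3/((σ + 2) ^2 + 9) 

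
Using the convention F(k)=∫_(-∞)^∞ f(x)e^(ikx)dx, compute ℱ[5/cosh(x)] 5*pi/cosh(pi*k/2)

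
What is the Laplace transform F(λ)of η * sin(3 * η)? 6 * λ/(λ^2 + 9)^2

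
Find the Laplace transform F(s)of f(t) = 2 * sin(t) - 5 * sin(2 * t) 2/(s^2+1) - 10/(s^2+4)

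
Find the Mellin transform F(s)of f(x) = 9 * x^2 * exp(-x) 9 * gamma(s + 2)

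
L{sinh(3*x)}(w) 3/(w^2 - 9)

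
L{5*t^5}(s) 600/s^6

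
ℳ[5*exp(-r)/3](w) 5*gamma(w)/3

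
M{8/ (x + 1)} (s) 8 * pi * csc (pi * s)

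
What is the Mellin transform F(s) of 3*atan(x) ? -3*pi*sec(pi*s/2) /(2*s) 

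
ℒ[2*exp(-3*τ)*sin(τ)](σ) 2/((σ + 3)^2 + 1)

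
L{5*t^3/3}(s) 10/s^4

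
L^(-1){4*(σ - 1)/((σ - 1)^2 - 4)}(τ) 4*exp(τ)*cosh(2*τ)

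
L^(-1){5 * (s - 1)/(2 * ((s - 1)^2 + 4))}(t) 5 * exp(t) * cos(2 * t)/2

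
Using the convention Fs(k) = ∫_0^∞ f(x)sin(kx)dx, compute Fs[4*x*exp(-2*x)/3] 16*k/(3*(k^2 + 4)^2)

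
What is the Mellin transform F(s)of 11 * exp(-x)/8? 11 * gamma(s)/8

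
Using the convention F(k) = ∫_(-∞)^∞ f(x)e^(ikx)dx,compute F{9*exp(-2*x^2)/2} 9*sqrt(2)*sqrt(pi)*exp(-k^2/8)/4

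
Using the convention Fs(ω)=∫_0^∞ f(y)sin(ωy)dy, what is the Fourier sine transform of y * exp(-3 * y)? 6 * ω/(ω^2 + 9)^2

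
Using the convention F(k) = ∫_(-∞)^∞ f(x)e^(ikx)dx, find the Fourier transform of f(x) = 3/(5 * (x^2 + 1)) 3 * pi * exp(-Abs(k))/5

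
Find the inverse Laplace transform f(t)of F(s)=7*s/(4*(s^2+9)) 7*cos(3*t)/4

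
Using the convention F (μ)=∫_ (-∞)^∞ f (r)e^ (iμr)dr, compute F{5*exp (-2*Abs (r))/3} 20/ (3*(μ^2+4))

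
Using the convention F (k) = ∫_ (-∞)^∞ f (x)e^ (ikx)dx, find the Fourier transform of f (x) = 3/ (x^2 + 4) 3*pi*exp (-2*Abs (k))/2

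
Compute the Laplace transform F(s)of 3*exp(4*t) 3/(s - 4)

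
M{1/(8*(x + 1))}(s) pi*csc(pi*s)/8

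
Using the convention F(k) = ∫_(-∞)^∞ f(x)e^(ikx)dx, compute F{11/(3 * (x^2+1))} 11 * pi * exp(-Abs(k))/3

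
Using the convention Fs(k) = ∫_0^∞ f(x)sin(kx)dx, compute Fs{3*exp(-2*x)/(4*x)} 3*atan(k/2)/4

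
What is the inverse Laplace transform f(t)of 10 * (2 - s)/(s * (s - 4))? -10 * exp(2 * t) * cosh(2 * t)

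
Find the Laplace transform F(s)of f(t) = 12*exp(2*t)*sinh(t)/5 12/(5*((s - 2)^2 - 1))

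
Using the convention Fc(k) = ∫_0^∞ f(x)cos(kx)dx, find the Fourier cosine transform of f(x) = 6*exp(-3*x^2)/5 sqrt(3)*sqrt(pi)*exp(-k^2/12)/5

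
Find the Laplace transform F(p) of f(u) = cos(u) p/(p^2+1) 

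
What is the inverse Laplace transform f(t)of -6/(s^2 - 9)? -2*sinh(3*t)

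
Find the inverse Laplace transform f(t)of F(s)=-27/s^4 -9*t^3/2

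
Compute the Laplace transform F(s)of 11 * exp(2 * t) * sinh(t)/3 11/(3 * ((s - 2)^2 - 1))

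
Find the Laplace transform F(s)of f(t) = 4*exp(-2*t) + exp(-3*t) 1/(s + 3) + 4/(s + 2)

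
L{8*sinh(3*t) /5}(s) 24/(5*(s^2-9) ) 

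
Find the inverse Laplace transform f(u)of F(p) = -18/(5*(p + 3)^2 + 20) -9*exp(-3*u)*sin(2*u)/5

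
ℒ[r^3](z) 6/z^4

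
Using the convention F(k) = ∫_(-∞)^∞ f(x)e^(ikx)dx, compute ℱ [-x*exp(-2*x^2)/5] -sqrt(2)*I*sqrt(pi)*k*exp(-k^2/8)/40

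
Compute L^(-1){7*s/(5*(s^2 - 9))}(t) 7*cosh(3*t)/5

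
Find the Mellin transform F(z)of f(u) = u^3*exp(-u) gamma(z + 3)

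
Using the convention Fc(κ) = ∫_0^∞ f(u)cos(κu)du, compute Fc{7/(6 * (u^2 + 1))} 7 * pi * exp(-κ)/12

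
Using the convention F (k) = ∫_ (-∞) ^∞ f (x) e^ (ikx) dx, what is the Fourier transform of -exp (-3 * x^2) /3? -sqrt (3) * sqrt (pi) * exp (-k^2/12) /9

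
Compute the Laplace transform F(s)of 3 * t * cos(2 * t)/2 3 * (s^2 - 4)/(2 * (s^2+4)^2)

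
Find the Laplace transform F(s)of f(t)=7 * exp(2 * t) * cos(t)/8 7 * (s - 2)/(8 * ((s - 2)^2 + 1))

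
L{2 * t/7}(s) 2/(7 * s^2)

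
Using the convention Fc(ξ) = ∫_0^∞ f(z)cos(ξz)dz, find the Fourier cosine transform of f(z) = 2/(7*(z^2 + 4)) pi*exp(-2*ξ)/14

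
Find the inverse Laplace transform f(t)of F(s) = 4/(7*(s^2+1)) 4*sin(t)/7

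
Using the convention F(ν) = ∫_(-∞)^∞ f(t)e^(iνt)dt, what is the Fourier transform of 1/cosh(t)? pi/cosh(pi*ν/2)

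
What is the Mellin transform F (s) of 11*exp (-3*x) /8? 11*gamma (s) / (8*3^s) 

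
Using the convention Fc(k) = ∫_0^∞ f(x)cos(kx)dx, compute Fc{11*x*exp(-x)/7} 11*(1 - k^2)/(7*(k^2 + 1)^2)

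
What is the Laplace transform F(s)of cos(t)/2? s/(2*(s^2 + 1))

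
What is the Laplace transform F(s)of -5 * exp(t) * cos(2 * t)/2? 5 * (1 - s)/(2 * ((s - 1)^2 + 4))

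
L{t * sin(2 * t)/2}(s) 2 * s/(s^2 + 4)^2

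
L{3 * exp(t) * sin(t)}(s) 3/((s - 1)^2+1)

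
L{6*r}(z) 6/z^2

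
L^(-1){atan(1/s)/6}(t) sin(t)/(6*t)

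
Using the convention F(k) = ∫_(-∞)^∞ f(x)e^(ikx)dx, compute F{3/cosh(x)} 3 * pi/cosh(pi * k/2)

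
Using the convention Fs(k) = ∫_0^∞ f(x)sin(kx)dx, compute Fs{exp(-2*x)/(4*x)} atan(k/2)/4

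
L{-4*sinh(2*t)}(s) -8/(s^2 - 4)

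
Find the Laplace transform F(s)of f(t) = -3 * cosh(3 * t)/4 -3 * s/(4 * s^2 - 36)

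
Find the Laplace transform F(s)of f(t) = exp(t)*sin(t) 1/((s - 1)^2 + 1)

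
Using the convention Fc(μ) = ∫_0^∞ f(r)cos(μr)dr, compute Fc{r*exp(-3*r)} (9 - μ^2)/(μ^2+9)^2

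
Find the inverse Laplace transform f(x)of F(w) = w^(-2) x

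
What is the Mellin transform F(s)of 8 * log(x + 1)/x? -8 * pi * csc(pi * s)/(s - 1)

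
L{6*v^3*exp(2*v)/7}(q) 36/(7*(q - 2)^4)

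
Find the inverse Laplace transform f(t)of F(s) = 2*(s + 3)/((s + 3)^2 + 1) 2*exp(-3*t)*cos(t)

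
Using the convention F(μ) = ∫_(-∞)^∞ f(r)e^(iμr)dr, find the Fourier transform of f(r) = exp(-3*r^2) sqrt(3)*sqrt(pi)*exp(-μ^2/12)/3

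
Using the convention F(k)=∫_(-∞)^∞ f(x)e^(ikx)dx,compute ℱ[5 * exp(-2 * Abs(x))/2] 10/(k^2 + 4)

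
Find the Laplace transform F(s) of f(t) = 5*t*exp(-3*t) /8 5/(8*(s+3) ^2) 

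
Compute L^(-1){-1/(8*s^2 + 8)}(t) -sin(t)/8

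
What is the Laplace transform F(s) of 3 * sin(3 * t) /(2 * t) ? 3 * atan(3/s) /2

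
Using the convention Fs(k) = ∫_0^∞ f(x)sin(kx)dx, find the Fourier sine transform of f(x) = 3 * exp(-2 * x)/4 3 * k/(4 * (k^2 + 4))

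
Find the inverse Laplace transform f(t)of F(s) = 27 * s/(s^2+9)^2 9 * t * sin(3 * t)/2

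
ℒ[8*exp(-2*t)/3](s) 8/(3*(s+2))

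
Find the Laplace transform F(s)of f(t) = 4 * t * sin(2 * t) 16 * s/(s^2 + 4)^2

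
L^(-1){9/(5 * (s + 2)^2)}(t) 9 * t * exp(-2 * t)/5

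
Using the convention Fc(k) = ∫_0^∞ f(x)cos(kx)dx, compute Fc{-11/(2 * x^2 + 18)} -11 * pi * exp(-3 * k)/12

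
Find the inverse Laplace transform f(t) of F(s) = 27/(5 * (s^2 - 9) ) 9 * sinh(3 * t) /5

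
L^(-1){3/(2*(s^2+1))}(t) 3*sin(t)/2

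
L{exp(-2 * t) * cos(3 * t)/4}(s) (s + 2)/(4 * ((s + 2)^2 + 9))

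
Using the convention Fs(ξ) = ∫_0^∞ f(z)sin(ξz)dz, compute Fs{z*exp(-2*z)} 4*ξ/(ξ^2 + 4)^2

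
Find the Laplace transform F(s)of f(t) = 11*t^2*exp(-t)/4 11/(2*(s + 1)^3)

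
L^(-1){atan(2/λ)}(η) sin(2 * η)/η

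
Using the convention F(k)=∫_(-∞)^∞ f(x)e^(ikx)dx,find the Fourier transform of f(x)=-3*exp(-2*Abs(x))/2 -6/(k^2 + 4)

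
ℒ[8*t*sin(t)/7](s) 16*s/(7*(s^2 + 1)^2)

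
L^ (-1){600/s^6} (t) 5*t^5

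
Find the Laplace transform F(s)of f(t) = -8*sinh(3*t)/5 -24/(5*s^2 - 45)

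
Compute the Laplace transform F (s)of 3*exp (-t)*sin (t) 3/ ( (s + 1)^2 + 1)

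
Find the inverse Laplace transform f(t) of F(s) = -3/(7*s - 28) -3*exp(4*t) /7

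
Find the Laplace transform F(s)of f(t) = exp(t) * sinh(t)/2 1/(2 * s * (s - 2))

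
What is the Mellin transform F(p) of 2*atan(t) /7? -pi*sec(pi*p/2) /(7*p) 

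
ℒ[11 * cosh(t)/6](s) 11 * s/(6 * (s^2 - 1))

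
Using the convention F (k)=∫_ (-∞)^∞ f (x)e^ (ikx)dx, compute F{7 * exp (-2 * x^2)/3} 7 * sqrt (2) * sqrt (pi) * exp (-k^2/8)/6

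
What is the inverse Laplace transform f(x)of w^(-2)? x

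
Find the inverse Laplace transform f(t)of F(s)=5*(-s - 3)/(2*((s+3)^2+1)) -5*exp(-3*t)*cos(t)/2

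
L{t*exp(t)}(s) (s - 1)^(-2)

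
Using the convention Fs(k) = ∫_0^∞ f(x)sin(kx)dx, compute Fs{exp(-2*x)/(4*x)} atan(k/2)/4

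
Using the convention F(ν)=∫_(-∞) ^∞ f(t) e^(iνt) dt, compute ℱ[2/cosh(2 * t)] pi/cosh(pi * ν/4) 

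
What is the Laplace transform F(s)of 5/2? 5/(2 * s)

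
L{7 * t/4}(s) 7/(4 * s^2) 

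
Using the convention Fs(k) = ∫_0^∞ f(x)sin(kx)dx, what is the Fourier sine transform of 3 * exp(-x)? 3 * k/(k^2 + 1)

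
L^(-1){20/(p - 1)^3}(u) 10*u^2*exp(u)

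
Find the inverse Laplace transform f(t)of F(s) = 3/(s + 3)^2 3*t*exp(-3*t)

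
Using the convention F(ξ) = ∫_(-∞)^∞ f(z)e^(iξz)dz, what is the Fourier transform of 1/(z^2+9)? pi*exp(-3*Abs(ξ))/3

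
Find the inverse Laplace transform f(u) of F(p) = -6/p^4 -u^3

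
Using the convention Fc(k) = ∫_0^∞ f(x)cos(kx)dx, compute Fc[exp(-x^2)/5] sqrt(pi) * exp(-k^2/4)/10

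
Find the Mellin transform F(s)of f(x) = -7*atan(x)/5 7*pi*sec(pi*s/2)/(10*s)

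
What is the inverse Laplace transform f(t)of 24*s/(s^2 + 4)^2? 6*t*sin(2*t)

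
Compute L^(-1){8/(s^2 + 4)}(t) 4 * sin(2 * t)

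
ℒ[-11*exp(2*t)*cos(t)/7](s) 11*(2 - s)/(7*((s - 2)^2 + 1))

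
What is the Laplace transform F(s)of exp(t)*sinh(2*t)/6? 1/(3*((s - 1)^2 - 4))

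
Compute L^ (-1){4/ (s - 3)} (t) 4*exp (3*t)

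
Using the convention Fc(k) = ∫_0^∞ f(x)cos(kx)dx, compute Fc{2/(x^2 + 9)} pi*exp(-3*k)/3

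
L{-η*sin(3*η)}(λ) -6*λ/(λ^2 + 9)^2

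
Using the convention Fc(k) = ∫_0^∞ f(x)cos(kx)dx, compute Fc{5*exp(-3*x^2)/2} 5*sqrt(3)*sqrt(pi)*exp(-k^2/12)/12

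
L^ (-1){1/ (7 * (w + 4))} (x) exp (-4 * x)/7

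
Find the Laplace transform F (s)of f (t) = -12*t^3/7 -72/ (7*s^4)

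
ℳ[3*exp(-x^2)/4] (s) 3*gamma(s/2)/8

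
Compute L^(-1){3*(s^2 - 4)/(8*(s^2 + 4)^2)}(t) 3*t*cos(2*t)/8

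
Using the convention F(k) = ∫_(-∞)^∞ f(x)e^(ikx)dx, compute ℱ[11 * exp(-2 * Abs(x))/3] 44/(3 * (k^2 + 4))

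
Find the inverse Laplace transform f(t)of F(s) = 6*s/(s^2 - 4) 6*cosh(2*t)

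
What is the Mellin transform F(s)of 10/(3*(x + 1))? 10*pi*csc(pi*s)/3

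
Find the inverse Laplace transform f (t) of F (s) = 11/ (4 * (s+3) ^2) 11 * t * exp (-3 * t) /4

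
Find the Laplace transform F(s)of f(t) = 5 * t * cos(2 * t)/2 5 * (s^2 - 4)/(2 * (s^2+4)^2)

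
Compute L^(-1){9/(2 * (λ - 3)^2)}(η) 9 * η * exp(3 * η)/2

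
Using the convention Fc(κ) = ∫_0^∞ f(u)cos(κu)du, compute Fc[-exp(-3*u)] -3/(κ^2+9)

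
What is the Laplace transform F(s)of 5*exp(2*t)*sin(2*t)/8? 5/(4*((s - 2)^2 + 4))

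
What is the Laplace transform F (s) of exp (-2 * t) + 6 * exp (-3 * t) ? 6/ (s + 3) + 1/ (s + 2) 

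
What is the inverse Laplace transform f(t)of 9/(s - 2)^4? 3 * t^3 * exp(2 * t)/2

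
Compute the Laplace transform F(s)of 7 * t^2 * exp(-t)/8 7/(4 * (s + 1)^3)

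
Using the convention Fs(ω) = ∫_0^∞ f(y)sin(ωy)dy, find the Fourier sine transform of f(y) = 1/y pi/2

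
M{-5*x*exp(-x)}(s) -5*gamma(s + 1)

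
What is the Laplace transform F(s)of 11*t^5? 1320/s^6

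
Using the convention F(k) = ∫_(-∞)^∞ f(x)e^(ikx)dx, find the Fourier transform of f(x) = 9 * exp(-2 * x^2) 9 * sqrt(2) * sqrt(pi) * exp(-k^2/8)/2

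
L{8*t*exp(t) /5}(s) 8/(5*(s - 1) ^2) 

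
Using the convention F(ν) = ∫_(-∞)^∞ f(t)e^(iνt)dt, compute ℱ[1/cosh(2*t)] pi/(2*cosh(pi*ν/4))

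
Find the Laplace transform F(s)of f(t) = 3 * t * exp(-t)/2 3/(2 * (s + 1)^2)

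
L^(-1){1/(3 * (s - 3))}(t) exp(3 * t)/3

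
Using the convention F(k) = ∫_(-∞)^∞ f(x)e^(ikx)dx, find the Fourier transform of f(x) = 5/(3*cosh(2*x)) 5*pi/(6*cosh(pi*k/4))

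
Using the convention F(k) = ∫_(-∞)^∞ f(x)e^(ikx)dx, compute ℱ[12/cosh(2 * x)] 6 * pi/cosh(pi * k/4)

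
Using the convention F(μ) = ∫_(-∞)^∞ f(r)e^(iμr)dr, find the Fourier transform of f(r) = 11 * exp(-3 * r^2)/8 11 * sqrt(3) * sqrt(pi) * exp(-μ^2/12)/24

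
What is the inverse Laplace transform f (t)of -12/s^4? -2*t^3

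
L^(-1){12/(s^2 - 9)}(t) 4*sinh(3*t)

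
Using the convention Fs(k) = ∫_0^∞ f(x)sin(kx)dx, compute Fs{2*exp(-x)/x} 2*atan(k)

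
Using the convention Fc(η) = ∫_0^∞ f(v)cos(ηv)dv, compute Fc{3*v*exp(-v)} 3*(1 - η^2)/(η^2 + 1)^2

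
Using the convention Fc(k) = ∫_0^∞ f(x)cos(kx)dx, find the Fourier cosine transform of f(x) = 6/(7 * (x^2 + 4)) 3 * pi * exp(-2 * k)/14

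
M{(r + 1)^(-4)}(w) gamma(w)*gamma(4 - w)/6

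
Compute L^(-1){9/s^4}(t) 3 * t^3/2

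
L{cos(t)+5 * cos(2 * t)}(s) s/(s^2+1)+5 * s/(s^2+4)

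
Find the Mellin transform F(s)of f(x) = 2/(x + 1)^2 -2 * pi * (s - 1)/sin(pi * s)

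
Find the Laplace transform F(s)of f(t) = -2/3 -2/(3*s)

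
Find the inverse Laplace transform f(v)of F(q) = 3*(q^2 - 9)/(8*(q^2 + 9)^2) 3*v*cos(3*v)/8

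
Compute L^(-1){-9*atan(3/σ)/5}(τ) -9*sin(3*τ)/(5*τ)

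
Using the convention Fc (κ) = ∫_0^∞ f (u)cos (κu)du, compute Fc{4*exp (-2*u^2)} sqrt (2)*sqrt (pi)*exp (-κ^2/8)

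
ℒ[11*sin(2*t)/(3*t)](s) 11*atan(2/s)/3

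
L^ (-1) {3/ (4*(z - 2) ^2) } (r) 3*r*exp (2*r) /4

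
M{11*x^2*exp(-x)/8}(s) 11*gamma(s + 2)/8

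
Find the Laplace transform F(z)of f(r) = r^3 6/z^4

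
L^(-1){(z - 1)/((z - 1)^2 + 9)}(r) exp(r)*cos(3*r)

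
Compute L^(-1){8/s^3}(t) 4 * t^2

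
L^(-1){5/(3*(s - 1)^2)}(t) 5*t*exp(t)/3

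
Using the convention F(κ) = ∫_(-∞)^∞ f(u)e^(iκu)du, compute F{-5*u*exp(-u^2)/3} -5*I*sqrt(pi)*κ*exp(-κ^2/4)/6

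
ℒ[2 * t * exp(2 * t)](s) 2/(s - 2)^2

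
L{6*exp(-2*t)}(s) 6/(s + 2)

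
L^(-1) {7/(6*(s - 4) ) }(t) 7*exp(4*t) /6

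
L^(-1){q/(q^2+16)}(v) cos(4*v)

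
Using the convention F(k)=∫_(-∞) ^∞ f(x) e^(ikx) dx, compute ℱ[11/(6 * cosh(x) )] 11 * pi/(6 * cosh(pi * k/2) ) 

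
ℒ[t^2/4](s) 1/(2 * s^3)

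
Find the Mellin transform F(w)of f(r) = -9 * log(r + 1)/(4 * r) 9 * pi * csc(pi * w)/(4 * (w - 1))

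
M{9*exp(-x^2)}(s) 9*gamma(s/2)/2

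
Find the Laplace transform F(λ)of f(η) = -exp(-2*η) -1/(λ+2)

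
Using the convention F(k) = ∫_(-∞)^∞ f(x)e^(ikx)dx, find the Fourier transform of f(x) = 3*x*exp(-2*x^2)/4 3*sqrt(2)*I*sqrt(pi)*k*exp(-k^2/8)/32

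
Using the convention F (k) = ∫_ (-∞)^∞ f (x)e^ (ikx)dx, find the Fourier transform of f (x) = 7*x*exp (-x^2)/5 7*I*sqrt (pi)*k*exp (-k^2/4)/10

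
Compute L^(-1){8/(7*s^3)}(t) 4*t^2/7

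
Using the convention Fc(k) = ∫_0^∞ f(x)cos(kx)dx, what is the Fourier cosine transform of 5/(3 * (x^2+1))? 5 * pi * exp(-k)/6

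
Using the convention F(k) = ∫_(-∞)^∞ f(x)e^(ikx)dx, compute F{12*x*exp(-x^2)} 6*I*sqrt(pi)*k*exp(-k^2/4)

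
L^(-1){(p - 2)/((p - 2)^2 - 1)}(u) exp(2 * u) * cosh(u)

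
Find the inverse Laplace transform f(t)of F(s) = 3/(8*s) 3/8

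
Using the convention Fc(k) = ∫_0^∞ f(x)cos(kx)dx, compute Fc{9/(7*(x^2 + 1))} 9*pi*exp(-k)/14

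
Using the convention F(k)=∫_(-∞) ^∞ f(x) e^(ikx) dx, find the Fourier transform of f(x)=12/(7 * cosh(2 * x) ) 6 * pi/(7 * cosh(pi * k/4) ) 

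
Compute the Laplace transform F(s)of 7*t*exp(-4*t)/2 7/(2*(s + 4)^2)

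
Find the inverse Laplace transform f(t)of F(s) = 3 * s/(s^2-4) 3 * cosh(2 * t)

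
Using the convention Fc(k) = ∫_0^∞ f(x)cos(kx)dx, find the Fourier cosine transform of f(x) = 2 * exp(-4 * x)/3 8/(3 * (k^2 + 16))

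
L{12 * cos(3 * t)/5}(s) 12 * s/(5 * (s^2 + 9))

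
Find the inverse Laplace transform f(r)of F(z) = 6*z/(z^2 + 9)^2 r*sin(3*r)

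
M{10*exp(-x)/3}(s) 10*gamma(s)/3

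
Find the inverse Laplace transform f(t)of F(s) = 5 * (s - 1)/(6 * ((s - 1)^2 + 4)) 5 * exp(t) * cos(2 * t)/6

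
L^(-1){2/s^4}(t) t^3/3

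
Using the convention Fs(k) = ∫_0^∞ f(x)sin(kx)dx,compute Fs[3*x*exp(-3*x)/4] 9*k/(2*(k^2 + 9)^2)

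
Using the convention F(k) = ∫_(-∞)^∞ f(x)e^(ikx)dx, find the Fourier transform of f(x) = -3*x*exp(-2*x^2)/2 -3*sqrt(2)*I*sqrt(pi)*k*exp(-k^2/8)/16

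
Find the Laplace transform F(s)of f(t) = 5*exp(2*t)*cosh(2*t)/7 5*(s - 2)/(7*s*(s - 4))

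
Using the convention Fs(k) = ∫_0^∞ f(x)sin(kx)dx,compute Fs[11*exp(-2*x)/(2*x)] 11*atan(k/2)/2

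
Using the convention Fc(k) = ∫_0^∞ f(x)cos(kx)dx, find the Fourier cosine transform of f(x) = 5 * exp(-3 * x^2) 5 * sqrt(3) * sqrt(pi) * exp(-k^2/12)/6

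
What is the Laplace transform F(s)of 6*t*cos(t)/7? 6*(s^2 - 1)/(7*(s^2 + 1)^2)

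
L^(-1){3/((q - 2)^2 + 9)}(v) exp(2*v)*sin(3*v)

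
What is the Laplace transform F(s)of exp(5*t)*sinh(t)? 1/((s - 5)^2 - 1)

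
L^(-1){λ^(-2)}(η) η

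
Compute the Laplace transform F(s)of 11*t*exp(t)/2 11/(2*(s - 1)^2)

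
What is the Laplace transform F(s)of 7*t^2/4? 7/(2*s^3)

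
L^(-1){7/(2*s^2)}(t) 7*t/2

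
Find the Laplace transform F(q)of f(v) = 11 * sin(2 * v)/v 11 * atan(2/q)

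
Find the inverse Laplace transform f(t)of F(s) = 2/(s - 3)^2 2 * t * exp(3 * t)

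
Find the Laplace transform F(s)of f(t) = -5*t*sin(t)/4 -5*s/(2*(s^2 + 1)^2)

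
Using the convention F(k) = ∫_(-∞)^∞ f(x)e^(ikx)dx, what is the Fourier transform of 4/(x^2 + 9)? 4 * pi * exp(-3 * Abs(k))/3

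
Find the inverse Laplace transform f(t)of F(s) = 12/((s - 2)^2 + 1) 12 * exp(2 * t) * sin(t)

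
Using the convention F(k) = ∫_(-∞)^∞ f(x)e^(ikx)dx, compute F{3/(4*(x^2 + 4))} 3*pi*exp(-2*Abs(k))/8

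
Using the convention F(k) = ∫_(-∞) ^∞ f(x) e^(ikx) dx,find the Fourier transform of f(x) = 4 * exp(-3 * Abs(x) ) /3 8/(k^2+9) 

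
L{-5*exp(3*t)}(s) -5/(s - 3)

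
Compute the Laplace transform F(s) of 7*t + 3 7/s^2 + 3/s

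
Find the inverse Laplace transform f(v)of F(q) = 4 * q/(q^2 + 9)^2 2 * v * sin(3 * v)/3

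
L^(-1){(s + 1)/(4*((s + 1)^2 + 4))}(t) exp(-t)*cos(2*t)/4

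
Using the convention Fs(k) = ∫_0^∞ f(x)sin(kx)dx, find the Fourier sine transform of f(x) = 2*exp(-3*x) 2*k/(k^2 + 9)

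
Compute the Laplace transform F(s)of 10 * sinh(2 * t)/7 20/(7 * (s^2 - 4))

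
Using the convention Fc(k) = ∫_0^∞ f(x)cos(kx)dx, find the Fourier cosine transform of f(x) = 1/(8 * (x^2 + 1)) pi * exp(-k)/16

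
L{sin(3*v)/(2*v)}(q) atan(3/q)/2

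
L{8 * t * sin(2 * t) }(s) 32 * s/(s^2 + 4) ^2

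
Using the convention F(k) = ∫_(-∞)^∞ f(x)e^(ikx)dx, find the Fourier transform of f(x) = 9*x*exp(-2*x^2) 9*sqrt(2)*I*sqrt(pi)*k*exp(-k^2/8)/8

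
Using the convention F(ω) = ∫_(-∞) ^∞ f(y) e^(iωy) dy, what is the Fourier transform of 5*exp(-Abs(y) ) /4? 5/(2*(ω^2 + 1) ) 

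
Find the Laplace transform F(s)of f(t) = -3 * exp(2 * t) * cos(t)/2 3 * (2 - s)/(2 * ((s - 2)^2 + 1))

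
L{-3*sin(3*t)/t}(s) -3*atan(3/s)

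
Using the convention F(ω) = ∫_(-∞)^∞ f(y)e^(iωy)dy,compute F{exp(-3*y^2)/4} sqrt(3)*sqrt(pi)*exp(-ω^2/12)/12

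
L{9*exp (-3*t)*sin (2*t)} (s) 18/ ( (s + 3)^2 + 4)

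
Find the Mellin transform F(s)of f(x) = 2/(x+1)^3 gamma(s)*gamma(3 - s)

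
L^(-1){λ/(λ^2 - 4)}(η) cosh(2*η)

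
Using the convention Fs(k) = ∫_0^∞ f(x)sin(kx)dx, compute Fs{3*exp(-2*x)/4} 3*k/(4*(k^2 + 4))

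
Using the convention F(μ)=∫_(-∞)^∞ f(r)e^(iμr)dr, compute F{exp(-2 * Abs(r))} 4/(μ^2 + 4)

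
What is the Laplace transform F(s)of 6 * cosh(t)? 6 * s/(s^2 - 1)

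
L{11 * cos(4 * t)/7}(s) 11 * s/(7 * (s^2 + 16))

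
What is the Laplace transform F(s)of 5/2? 5/(2 * s)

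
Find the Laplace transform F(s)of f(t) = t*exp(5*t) (s - 5)^(-2)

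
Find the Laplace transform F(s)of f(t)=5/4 5/(4*s)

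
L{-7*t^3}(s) -42/s^4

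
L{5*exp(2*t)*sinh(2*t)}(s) 10/(s*(s - 4))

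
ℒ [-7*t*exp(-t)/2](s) -7/(2*(s + 1)^2)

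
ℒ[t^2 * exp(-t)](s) 2/(s+1)^3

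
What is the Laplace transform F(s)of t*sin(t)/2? s/(s^2 + 1)^2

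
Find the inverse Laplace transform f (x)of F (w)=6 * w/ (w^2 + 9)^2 x * sin (3 * x)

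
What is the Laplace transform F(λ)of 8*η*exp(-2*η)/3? 8/(3*(λ + 2)^2)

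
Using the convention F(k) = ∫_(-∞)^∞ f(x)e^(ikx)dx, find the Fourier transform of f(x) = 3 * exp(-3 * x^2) sqrt(3) * sqrt(pi) * exp(-k^2/12)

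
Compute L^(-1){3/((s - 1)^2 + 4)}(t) 3*exp(t)*sin(2*t)/2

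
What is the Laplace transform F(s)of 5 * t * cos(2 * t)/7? 5 * (s^2 - 4)/(7 * (s^2 + 4)^2)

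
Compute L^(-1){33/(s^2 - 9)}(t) 11*sinh(3*t)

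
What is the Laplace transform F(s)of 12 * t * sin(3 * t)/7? 72 * s/(7 * (s^2 + 9)^2)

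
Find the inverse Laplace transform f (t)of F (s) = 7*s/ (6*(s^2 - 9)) 7*cosh (3*t)/6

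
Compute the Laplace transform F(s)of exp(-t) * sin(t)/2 1/(2 * ((s+1)^2+1))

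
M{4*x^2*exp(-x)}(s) 4*gamma(s+2)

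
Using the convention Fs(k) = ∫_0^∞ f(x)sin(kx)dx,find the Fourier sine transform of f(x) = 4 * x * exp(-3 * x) 24 * k/(k^2 + 9)^2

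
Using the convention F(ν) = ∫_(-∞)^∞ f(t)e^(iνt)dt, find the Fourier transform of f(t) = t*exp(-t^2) I*sqrt(pi)*ν*exp(-ν^2/4)/2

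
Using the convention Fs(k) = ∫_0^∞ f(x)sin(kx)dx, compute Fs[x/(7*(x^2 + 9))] pi*exp(-3*k)/14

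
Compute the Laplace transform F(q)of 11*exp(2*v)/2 11/(2*(q - 2))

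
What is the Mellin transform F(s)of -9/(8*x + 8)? -9*pi*csc(pi*s)/8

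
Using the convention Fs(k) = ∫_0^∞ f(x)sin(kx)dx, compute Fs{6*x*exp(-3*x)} 36*k/(k^2+9)^2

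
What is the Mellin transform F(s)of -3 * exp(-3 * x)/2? -3^(1 - s) * gamma(s)/2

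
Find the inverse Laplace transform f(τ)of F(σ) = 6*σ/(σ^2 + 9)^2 τ*sin(3*τ)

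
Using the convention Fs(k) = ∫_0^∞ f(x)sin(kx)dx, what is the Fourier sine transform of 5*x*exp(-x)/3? 10*k/(3*(k^2 + 1)^2)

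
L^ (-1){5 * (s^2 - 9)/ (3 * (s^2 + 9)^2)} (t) 5 * t * cos (3 * t)/3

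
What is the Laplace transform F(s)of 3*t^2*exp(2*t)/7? 6/(7*(s - 2)^3)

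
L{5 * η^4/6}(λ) 20/λ^5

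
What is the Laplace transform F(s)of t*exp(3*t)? (s - 3)^(-2)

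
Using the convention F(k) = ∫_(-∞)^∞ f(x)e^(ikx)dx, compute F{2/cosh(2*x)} pi/cosh(pi*k/4)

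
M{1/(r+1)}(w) pi*csc(pi*w)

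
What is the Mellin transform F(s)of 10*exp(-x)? 10*gamma(s)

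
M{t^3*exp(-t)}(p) gamma(p+3)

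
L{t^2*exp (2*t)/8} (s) 1/ (4*(s - 2)^3)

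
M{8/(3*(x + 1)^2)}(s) -8*pi*(s - 1)/(3*sin(pi*s))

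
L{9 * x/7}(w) 9/(7 * w^2)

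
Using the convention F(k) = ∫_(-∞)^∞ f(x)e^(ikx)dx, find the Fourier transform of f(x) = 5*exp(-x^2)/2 5*sqrt(pi)*exp(-k^2/4)/2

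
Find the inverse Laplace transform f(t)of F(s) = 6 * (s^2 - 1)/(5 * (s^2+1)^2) 6 * t * cos(t)/5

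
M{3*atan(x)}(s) -3*pi*sec(pi*s/2)/(2*s)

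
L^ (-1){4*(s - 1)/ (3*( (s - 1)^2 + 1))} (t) 4*exp (t)*cos (t)/3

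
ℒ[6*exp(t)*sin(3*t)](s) 18/((s - 1)^2 + 9)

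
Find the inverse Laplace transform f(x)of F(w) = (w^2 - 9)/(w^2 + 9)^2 x * cos(3 * x)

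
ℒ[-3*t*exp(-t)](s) -3/(s + 1)^2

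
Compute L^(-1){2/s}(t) 2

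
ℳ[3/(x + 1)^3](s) 3 * pi * (s - 2) * (s - 1)/(2 * sin(pi * s))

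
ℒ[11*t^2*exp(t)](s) 22/(s - 1)^3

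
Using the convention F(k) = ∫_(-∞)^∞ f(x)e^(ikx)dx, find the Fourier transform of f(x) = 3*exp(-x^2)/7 3*sqrt(pi)*exp(-k^2/4)/7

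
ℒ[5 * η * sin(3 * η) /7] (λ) 30 * λ/(7 * (λ^2 + 9) ^2) 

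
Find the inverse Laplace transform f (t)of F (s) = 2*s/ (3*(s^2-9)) 2*cosh (3*t)/3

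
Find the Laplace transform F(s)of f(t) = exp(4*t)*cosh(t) (s - 4)/((s - 4)^2 - 1)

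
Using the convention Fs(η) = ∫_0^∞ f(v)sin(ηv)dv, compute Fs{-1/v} -pi/2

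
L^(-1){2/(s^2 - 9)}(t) 2*sinh(3*t)/3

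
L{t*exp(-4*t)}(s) (s+4)^(-2)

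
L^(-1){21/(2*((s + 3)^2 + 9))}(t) 7*exp(-3*t)*sin(3*t)/2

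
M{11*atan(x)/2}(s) -11*pi*sec(pi*s/2)/(4*s)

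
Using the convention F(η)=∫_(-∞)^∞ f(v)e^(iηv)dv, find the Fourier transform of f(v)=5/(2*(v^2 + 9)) 5*pi*exp(-3*Abs(η))/6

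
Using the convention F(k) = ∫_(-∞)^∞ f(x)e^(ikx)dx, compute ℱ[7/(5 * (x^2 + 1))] 7 * pi * exp(-Abs(k))/5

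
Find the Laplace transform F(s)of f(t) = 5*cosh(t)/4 5*s/(4*(s^2 - 1))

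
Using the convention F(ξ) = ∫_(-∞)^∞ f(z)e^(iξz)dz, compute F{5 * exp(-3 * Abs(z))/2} 15/(ξ^2 + 9)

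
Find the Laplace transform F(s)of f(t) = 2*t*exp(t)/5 2/(5*(s - 1)^2)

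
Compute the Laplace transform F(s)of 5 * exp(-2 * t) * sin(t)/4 5/(4 * ((s + 2)^2 + 1))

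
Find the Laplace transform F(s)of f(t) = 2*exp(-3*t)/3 2/(3*(s + 3))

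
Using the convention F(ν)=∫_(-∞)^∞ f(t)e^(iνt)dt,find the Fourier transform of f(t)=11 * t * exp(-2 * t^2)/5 11 * sqrt(2) * I * sqrt(pi) * ν * exp(-ν^2/8)/40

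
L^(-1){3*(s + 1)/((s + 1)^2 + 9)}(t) 3*exp(-t)*cos(3*t)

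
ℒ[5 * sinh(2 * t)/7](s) 10/(7 * (s^2 - 4))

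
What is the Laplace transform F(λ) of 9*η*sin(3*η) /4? 27*λ/(2*(λ^2+9) ^2) 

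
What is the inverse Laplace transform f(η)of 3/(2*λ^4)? η^3/4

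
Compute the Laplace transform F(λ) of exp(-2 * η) 1/(λ+2) 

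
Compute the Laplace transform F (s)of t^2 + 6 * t 6/s^2 + 2/s^3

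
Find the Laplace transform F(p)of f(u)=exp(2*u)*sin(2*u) 2/((p - 2)^2 + 4)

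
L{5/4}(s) 5/(4*s)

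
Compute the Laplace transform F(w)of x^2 2/w^3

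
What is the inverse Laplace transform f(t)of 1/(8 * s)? 1/8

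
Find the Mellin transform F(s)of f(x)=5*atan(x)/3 -5*pi*sec(pi*s/2)/(6*s)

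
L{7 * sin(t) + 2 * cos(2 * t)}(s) 7/(s^2 + 1) + 2 * s/(s^2 + 4)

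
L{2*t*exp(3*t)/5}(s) 2/(5*(s - 3)^2)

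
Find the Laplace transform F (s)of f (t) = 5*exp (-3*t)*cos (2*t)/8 5*(s+3)/ (8*( (s+3)^2+4))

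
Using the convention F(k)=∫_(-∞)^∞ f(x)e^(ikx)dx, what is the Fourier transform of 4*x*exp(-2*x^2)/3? sqrt(2)*I*sqrt(pi)*k*exp(-k^2/8)/6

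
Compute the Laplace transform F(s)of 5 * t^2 10/s^3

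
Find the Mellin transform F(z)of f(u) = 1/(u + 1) pi * csc(pi * z)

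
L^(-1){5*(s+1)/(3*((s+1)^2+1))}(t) 5*exp(-t)*cos(t)/3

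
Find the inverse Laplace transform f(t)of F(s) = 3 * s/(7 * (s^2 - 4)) 3 * cosh(2 * t)/7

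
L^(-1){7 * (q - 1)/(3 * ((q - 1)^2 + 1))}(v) 7 * exp(v) * cos(v)/3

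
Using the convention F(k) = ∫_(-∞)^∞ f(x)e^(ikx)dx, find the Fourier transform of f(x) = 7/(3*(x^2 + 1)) 7*pi*exp(-Abs(k))/3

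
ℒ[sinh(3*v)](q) 3/(q^2 - 9)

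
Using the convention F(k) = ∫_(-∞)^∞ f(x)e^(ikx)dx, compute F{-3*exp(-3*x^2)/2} -sqrt(3)*sqrt(pi)*exp(-k^2/12)/2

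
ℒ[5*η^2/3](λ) 10/(3*λ^3)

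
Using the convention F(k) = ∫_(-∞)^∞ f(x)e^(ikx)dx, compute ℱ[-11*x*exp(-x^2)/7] -11*I*sqrt(pi)*k*exp(-k^2/4)/14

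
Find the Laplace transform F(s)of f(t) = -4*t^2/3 -8/(3*s^3)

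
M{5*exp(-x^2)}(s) 5*gamma(s/2)/2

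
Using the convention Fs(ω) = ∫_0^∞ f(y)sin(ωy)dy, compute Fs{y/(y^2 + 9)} pi*exp(-3*ω)/2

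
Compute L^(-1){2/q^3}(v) v^2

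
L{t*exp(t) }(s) (s - 1) ^(-2) 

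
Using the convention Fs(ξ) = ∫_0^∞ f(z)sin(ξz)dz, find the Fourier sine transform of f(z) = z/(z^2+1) pi*exp(-ξ)/2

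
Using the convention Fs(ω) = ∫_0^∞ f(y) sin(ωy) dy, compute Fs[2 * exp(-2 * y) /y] 2 * atan(ω/2) 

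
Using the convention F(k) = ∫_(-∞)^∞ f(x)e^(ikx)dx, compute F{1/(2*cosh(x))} pi/(2*cosh(pi*k/2))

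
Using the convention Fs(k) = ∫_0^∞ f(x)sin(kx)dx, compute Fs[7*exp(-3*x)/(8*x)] 7*atan(k/3)/8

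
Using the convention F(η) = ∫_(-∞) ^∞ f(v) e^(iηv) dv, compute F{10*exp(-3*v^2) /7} 10*sqrt(3)*sqrt(pi)*exp(-η^2/12) /21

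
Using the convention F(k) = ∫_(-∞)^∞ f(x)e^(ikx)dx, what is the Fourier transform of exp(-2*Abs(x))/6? 2/(3*(k^2 + 4))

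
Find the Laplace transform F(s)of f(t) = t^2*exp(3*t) 2/(s - 3)^3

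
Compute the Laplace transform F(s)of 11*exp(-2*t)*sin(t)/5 11/(5*((s + 2)^2 + 1))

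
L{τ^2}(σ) 2/σ^3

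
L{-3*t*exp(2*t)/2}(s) -3/(2*(s - 2)^2)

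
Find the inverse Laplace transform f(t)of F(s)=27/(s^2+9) 9*sin(3*t)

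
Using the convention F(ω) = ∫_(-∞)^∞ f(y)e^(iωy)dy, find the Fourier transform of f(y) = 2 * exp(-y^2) 2 * sqrt(pi) * exp(-ω^2/4)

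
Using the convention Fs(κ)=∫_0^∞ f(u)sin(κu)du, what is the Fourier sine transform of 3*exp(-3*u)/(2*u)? 3*atan(κ/3)/2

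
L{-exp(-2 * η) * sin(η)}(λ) -1/((λ + 2)^2 + 1)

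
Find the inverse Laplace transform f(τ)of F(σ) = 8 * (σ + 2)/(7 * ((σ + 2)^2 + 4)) 8 * exp(-2 * τ) * cos(2 * τ)/7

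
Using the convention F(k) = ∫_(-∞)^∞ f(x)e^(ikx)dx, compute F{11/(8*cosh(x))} 11*pi/(8*cosh(pi*k/2))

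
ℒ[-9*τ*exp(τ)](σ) -9/(σ - 1)^2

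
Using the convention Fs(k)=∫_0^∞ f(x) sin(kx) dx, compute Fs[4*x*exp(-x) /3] 8*k/(3*(k^2 + 1) ^2) 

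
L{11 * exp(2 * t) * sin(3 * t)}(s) 33/((s - 2)^2 + 9)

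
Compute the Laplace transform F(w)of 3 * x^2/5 6/(5 * w^3)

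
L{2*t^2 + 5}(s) 4/s^3 + 5/s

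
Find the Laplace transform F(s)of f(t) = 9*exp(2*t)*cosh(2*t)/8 9*(s - 2)/(8*s*(s - 4))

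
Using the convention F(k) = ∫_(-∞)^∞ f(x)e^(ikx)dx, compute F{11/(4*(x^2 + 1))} 11*pi*exp(-Abs(k))/4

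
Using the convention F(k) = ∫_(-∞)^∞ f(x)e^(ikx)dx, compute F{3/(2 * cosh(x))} 3 * pi/(2 * cosh(pi * k/2))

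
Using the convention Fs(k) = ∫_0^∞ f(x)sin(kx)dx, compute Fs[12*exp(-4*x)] 12*k/(k^2 + 16)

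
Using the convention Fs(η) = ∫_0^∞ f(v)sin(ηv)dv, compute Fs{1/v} pi/2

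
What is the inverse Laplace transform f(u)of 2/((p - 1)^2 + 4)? exp(u)*sin(2*u)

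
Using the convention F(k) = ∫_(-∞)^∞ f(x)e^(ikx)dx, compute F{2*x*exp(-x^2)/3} I*sqrt(pi)*k*exp(-k^2/4)/3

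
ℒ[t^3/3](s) 2/s^4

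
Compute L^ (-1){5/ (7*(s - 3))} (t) 5*exp (3*t)/7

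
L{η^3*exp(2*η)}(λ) 6/(λ - 2)^4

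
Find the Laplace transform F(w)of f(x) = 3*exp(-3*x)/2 3/(2*(w + 3))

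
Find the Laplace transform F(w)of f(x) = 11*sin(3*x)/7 33/(7*(w^2 + 9))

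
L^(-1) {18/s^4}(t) 3*t^3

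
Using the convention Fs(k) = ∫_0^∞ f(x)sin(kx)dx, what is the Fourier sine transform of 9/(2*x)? 9*pi/4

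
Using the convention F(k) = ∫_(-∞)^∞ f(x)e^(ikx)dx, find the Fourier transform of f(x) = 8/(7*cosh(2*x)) 4*pi/(7*cosh(pi*k/4))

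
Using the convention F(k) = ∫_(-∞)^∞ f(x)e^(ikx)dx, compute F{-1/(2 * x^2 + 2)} -pi * exp(-Abs(k))/2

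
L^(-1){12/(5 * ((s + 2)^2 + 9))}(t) 4 * exp(-2 * t) * sin(3 * t)/5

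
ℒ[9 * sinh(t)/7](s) 9/(7 * (s^2-1))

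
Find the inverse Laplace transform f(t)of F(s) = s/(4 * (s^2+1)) cos(t)/4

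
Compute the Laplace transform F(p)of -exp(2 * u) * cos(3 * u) (2 - p)/((p - 2)^2 + 9)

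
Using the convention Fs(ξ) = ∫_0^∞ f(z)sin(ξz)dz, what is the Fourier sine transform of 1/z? pi/2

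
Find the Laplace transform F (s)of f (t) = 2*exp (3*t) 2/ (s - 3)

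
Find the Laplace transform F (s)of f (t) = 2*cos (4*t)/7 2*s/ (7*(s^2+16))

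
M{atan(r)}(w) -pi * sec(pi * w/2)/(2 * w)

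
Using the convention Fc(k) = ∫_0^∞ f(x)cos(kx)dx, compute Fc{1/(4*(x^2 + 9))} pi*exp(-3*k)/24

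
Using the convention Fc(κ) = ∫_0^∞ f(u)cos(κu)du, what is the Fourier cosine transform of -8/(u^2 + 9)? -4*pi*exp(-3*κ)/3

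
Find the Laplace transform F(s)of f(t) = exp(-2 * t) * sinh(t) 1/((s + 2)^2 - 1)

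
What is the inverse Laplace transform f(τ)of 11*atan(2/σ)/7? 11*sin(2*τ)/(7*τ)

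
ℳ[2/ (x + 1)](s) 2 * pi * csc (pi * s) 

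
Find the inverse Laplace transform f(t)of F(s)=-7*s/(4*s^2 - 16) -7*cosh(2*t)/4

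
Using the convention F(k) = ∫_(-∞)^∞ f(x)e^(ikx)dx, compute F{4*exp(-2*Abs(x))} 16/(k^2+4)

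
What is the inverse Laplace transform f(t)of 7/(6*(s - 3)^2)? 7*t*exp(3*t)/6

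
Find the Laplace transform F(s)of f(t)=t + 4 s^(-2) + 4/s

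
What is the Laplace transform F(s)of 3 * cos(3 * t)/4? 3 * s/(4 * (s^2 + 9))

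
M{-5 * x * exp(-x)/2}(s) -5 * gamma(s + 1)/2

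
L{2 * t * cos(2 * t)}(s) 2 * (s^2 - 4)/(s^2 + 4)^2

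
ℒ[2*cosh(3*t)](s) 2*s/(s^2 - 9)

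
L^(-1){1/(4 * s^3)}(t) t^2/8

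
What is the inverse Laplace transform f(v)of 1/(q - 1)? exp(v)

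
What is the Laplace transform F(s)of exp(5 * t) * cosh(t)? (s - 5)/((s - 5)^2 - 1)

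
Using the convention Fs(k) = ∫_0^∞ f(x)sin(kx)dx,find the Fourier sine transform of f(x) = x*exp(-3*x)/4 3*k/(2*(k^2+9)^2)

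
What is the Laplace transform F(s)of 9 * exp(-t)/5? 9/(5 * (s + 1))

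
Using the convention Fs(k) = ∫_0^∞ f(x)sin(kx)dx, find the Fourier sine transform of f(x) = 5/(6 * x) 5 * pi/12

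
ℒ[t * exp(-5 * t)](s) (s+5)^(-2)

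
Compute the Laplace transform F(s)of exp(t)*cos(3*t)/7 (s - 1)/(7*((s - 1)^2 + 9))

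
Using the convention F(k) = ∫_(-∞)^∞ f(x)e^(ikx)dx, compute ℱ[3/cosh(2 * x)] 3 * pi/(2 * cosh(pi * k/4))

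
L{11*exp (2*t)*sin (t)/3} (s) 11/ (3*( (s - 2)^2 + 1))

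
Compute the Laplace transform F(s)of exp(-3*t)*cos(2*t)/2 (s+3)/(2*((s+3)^2+4))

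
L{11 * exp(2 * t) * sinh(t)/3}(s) 11/(3 * ((s - 2)^2-1))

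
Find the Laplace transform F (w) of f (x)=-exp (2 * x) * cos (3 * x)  (2 - w) / ( (w - 2) ^2 + 9) 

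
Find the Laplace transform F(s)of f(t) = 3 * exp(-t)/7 3/(7 * (s + 1))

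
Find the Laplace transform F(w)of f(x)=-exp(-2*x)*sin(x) -1/((w + 2)^2 + 1)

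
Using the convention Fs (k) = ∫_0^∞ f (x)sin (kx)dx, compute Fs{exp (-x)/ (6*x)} atan (k)/6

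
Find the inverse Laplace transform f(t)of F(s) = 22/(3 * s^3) 11 * t^2/3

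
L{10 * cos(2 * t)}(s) 10 * s/(s^2+4)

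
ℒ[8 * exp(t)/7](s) 8/(7 * (s - 1))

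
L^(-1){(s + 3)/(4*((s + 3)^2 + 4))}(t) exp(-3*t)*cos(2*t)/4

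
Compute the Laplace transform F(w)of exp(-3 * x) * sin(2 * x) 2/((w + 3)^2 + 4)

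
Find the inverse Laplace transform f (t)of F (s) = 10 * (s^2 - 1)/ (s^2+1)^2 10 * t * cos (t)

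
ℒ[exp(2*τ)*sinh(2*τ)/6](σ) 1/(3*σ*(σ - 4))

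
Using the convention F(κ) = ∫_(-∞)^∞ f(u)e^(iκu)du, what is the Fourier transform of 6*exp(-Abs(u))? 12/(κ^2+1)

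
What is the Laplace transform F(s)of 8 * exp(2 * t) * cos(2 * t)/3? 8 * (s - 2)/(3 * ((s - 2)^2 + 4))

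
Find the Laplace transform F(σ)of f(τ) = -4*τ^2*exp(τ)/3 -8/(3*(σ - 1)^3)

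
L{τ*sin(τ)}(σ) 2*σ/(σ^2 + 1)^2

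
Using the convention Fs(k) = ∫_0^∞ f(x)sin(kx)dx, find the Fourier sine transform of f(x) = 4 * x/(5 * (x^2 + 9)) 2 * pi * exp(-3 * k)/5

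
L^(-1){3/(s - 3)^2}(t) 3*t*exp(3*t)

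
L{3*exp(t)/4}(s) 3/(4*(s - 1))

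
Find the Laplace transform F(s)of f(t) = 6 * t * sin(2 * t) 24 * s/(s^2+4)^2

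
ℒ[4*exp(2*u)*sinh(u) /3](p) 4/(3*((p - 2) ^2 - 1) ) 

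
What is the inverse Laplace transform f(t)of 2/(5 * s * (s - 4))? exp(2 * t) * sinh(2 * t)/5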